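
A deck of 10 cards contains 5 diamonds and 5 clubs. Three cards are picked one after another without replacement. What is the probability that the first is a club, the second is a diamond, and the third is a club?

5/36

Each draw changes the counts, so multiply the conditional probabilities along the sequence:
P = 5/10 × 5/9 × 4/8 = 100/720 = 5/36.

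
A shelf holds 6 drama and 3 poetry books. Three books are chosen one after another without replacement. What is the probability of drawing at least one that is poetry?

P(no poetry) = 6/9 × 5/8 × 4/7 = 120/504 = 5/21.
P(at least one) = 1 − 5/21 = 16/21.

16/21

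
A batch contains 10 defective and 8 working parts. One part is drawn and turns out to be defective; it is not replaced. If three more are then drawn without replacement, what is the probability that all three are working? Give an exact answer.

7/85

After the first draw, 8 of the remaining 17 parts are working.
P = 8/17 × 7/16 × 6/15 = 336/4080 = 7/85.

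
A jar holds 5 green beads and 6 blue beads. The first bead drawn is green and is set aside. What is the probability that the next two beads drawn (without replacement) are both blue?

With the first bead removed, 6 blue remain out of 10.
P = 6/10 × 5/9 = 30/90 = 1/3.

1/3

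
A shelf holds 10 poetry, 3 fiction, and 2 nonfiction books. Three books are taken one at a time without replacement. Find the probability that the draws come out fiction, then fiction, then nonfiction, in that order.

2/455

Multiply the probability of each draw given the previous ones:
P = 3/15 × 2/14 × 2/13 = 12/2730 = 2/455.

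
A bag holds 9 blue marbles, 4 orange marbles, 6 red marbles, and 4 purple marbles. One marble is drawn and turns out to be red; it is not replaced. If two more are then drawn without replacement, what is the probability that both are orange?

2/77

With the first marble removed, 4 orange remain out of 22.
P = 4/22 × 3/21 = 12/462 = 2/77.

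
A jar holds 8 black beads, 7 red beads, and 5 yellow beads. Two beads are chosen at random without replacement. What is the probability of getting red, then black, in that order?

Each draw changes the counts, so multiply the conditional probabilities along the sequence:
P = 7/20 × 8/19 = 56/380 = 14/95.

14/95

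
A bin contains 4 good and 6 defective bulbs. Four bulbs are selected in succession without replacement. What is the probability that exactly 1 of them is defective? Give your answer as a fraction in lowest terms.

One ordering (defective drawn first) has probability 6/10 × 4/9 × 3/8 × 2/7 = 144/5040 = 1/35.
There are C(4,1) = 4 such orderings, each equally likely, so P = 4 × 1/35 = 4/35.

4/35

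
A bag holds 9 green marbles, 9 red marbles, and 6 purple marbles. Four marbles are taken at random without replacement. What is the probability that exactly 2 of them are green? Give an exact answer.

90/253

One ordering (green drawn first) has probability 9/24 × 8/23 × 15/22 × 14/21 = 15120/255024 = 15/253.
There are C(4,2) = 6 such orderings, each equally likely, so P = 6 × 15/253 = 90/253.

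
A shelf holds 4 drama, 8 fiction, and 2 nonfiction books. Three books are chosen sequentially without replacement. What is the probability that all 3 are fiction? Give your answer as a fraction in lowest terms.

2/13

P(every draw is fiction) = 8/14 × 7/13 × 6/12 = 336/2184 = 2/13.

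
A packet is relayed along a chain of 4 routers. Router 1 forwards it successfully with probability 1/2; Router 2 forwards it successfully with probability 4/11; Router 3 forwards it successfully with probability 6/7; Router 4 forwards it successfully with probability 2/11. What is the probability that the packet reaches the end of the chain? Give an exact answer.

Multiplying along the chain,
P = 1/2 × 4/11 × 6/7 × 2/11 = 48/1694 = 24/847.

24/847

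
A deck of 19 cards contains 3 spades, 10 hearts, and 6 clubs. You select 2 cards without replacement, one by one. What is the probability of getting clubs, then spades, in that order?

Chain rule:
P = 6/19 × 3/18 = 18/342 = 1/19.

1/19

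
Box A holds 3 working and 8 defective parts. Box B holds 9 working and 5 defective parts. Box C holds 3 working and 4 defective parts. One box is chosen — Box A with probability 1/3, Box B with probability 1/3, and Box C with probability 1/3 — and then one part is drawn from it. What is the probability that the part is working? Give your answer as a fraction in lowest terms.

69/154

From Box A: P(working) = 3/11.
From Box B: P(working) = 9/14.
From Box C: P(working) = 3/7.
Total probability = (1/3)(3/11) + (1/3)(9/14) + (1/3)(3/7) = 69/154.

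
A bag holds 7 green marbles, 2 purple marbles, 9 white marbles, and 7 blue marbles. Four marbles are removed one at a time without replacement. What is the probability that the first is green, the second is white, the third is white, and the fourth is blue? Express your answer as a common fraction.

147/12650

Chain rule:
P = 7/25 × 9/24 × 8/23 × 7/22 = 3528/303600 = 147/12650.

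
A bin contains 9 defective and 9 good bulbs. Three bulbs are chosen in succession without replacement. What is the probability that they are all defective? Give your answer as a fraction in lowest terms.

P = 9/18 × 8/17 × 7/16 = 504/4896 = 7/68.

7/68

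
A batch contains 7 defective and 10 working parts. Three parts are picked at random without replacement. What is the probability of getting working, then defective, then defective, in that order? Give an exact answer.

7/68

Multiply the probability of each draw given the previous ones:
P = 10/17 × 7/16 × 6/15 = 420/4080 = 7/68.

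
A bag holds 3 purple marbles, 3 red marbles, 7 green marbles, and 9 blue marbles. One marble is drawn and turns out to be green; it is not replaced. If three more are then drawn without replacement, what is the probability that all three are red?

1/1330

After the first draw, 3 of the remaining 21 marbles are red.
P = 3/21 × 2/20 × 1/19 = 6/7980 = 1/1330.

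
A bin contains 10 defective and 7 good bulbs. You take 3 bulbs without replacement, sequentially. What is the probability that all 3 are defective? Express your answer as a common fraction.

3/17

P = 10/17 × 9/16 × 8/15 = 720/4080 = 3/17.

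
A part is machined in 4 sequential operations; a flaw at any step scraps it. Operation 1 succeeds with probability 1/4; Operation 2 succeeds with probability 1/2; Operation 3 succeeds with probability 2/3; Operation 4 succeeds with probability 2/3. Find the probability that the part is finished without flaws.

1/18

Each stage is reached only if all earlier stages succeed, so
P = 1/4 × 1/2 × 2/3 × 2/3 = 4/72 = 1/18.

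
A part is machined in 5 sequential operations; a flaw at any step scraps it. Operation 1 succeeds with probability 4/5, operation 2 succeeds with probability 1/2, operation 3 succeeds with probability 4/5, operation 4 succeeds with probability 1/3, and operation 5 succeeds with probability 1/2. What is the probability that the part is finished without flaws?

4/75

Each stage is reached only if all earlier stages succeed, so
P = 4/5 × 1/2 × 4/5 × 1/3 × 1/2 = 16/300 = 4/75.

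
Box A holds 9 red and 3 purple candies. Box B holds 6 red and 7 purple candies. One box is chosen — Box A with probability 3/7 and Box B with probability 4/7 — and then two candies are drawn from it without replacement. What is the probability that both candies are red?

From Box A: P(both red) = (9/12)(8/11) = 6/11.
From Box B: P(both red) = (6/13)(5/12) = 5/26.
Total probability = (3/7)(6/11) + (4/7)(5/26) = 344/1001.

344/1001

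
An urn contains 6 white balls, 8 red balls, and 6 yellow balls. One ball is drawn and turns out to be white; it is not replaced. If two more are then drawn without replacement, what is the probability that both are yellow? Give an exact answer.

After the first draw, 6 of the remaining 19 balls are yellow.
P = 6/19 × 5/18 = 30/342 = 5/57.

5/57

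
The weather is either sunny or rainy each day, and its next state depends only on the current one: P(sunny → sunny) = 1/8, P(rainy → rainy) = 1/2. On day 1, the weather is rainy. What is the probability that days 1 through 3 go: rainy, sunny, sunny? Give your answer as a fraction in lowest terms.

Day 1 is given. For each transition, use the conditional probability from the current state:
P(sunny | rainy) = 1/2; P(sunny | sunny) = 1/8.
P = 1/2 × 1/8 = 1/16.

1/16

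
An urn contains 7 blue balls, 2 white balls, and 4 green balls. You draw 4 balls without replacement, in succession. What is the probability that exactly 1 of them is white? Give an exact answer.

6/13

One ordering (white drawn first) has probability 2/13 × 11/12 × 10/11 × 9/10 = 1980/17160 = 3/26.
There are C(4,1) = 4 such orderings, each equally likely, so P = 4 × 3/26 = 6/13.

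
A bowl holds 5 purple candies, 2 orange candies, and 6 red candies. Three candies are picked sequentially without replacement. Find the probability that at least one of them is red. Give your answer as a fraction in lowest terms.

P(no red) = 7/13 × 6/12 × 5/11 = 210/1716 = 35/286.
P(at least one) = 1 − 35/286 = 251/286.

251/286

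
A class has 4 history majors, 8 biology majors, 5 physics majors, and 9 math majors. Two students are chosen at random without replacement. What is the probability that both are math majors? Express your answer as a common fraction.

P = 9/26 × 8/25 = 72/650 = 36/325.

36/325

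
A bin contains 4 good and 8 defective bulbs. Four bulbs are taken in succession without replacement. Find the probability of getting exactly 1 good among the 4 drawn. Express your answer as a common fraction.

224/495

One ordering (good drawn first) has probability 4/12 × 8/11 × 7/10 × 6/9 = 1344/11880 = 56/495.
There are C(4,1) = 4 such orderings, each equally likely, so P = 4 × 56/495 = 224/495.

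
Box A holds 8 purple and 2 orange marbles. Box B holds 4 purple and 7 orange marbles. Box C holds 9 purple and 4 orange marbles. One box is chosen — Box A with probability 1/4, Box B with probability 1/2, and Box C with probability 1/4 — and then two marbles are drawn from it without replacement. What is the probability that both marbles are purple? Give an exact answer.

4189/12870

From Box A: P(both purple) = (8/10)(7/9) = 28/45.
From Box B: P(both purple) = (4/11)(3/10) = 6/55.
From Box C: P(both purple) = (9/13)(8/12) = 6/13.
Total probability = (1/4)(28/45) + (1/2)(6/55) + (1/4)(6/13) = 4189/12870.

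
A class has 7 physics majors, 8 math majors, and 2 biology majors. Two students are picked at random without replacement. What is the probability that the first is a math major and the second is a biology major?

Chain rule:
P = 8/17 × 2/16 = 16/272 = 1/17.

1/17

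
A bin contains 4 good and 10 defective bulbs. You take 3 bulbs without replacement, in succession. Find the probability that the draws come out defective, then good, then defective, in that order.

Chain rule:
P = 10/14 × 4/13 × 9/12 = 360/2184 = 15/91.

15/91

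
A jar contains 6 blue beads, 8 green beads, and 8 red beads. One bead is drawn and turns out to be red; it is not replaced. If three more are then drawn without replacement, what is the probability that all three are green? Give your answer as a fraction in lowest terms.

With the first bead removed, 8 green remain out of 21.
P = 8/21 × 7/20 × 6/19 = 336/7980 = 4/95.

4/95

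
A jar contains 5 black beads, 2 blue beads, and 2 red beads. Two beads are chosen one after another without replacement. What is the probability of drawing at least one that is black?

P(no black) = 4/9 × 3/8 = 12/72 = 1/6.
P(at least one) = 1 − 1/6 = 5/6.

5/6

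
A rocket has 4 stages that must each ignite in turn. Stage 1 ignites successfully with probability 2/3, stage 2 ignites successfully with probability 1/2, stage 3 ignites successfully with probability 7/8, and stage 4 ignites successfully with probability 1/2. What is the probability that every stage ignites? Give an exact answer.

7/48

Multiplying along the chain,
P = 2/3 × 1/2 × 7/8 × 1/2 = 14/96 = 7/48.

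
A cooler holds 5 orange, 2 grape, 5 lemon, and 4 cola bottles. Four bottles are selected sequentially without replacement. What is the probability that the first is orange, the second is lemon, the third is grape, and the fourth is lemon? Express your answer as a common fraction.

5/1092

Multiply the probability of each draw given the previous ones:
P = 5/16 × 5/15 × 2/14 × 4/13 = 200/43680 = 5/1092.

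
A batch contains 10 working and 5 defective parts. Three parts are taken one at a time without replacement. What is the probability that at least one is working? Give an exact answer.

89/91

P(no working) = 5/15 × 4/14 × 3/13 = 60/2730 = 2/91.
P(at least one) = 1 − 2/91 = 89/91.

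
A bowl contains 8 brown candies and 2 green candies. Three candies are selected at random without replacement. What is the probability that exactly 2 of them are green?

One ordering (green drawn first) has probability 2/10 × 1/9 × 8/8 = 16/720 = 1/45.
There are C(3,2) = 3 such orderings, each equally likely, so P = 3 × 1/45 = 1/15.

1/15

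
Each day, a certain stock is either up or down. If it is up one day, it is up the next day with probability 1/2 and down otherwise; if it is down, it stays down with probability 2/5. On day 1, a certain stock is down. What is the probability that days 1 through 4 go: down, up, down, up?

9/50

Day 1 is given. For each transition, use the conditional probability from the current state:
P(up | down) = 3/5; P(down | up) = 1/2; P(up | down) = 3/5.
P = 3/5 × 1/2 × 3/5 = 9/50.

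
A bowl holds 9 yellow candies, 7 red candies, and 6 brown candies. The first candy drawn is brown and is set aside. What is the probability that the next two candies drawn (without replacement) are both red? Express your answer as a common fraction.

After the first draw, 7 of the remaining 21 candies are red.
P = 7/21 × 6/20 = 42/420 = 1/10.

1/10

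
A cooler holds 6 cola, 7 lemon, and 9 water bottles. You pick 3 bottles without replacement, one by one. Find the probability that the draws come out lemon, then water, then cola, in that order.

9/220

Each draw changes the counts, so multiply the conditional probabilities along the sequence:
P = 7/22 × 9/21 × 6/20 = 378/9240 = 9/220.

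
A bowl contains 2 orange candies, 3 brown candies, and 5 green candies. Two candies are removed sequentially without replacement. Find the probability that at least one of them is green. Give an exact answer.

7/9

P(no green) = 5/10 × 4/9 = 20/90 = 2/9.
P(at least one) = 1 − 2/9 = 7/9.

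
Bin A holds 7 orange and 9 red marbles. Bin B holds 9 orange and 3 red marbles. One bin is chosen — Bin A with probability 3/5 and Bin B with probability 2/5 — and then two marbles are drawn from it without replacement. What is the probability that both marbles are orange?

711/2200

From Bin A: P(both orange) = (7/16)(6/15) = 7/40.
From Bin B: P(both orange) = (9/12)(8/11) = 6/11.
Total probability = (3/5)(7/40) + (2/5)(6/11) = 711/2200.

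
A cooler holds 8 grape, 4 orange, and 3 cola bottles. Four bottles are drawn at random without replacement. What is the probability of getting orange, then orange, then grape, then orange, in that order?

8/1365

Chain rule:
P = 4/15 × 3/14 × 8/13 × 2/12 = 192/32760 = 8/1365.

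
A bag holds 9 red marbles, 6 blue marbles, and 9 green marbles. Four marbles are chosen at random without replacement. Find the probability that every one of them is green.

3/253

P = 9/24 × 8/23 × 7/22 × 6/21 = 3024/255024 = 3/253.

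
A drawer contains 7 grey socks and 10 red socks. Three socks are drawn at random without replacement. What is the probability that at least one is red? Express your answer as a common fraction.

P(no red) = 7/17 × 6/16 × 5/15 = 210/4080 = 7/136.
P(at least one) = 1 − 7/136 = 129/136.

129/136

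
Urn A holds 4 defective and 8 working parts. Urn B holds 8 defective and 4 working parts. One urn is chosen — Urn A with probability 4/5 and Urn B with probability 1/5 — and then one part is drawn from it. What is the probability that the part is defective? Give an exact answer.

2/5

From Urn A: P(defective) = 4/12.
From Urn B: P(defective) = 8/12.
Total probability = (4/5)(4/12) + (1/5)(8/12) = 2/5.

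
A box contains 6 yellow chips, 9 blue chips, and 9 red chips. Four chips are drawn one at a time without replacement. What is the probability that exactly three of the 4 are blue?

30/253

One ordering (blue drawn first) has probability 9/24 × 8/23 × 7/22 × 15/21 = 7560/255024 = 15/506.
There are C(4,3) = 4 such orderings, each equally likely, so P = 4 × 15/506 = 30/253.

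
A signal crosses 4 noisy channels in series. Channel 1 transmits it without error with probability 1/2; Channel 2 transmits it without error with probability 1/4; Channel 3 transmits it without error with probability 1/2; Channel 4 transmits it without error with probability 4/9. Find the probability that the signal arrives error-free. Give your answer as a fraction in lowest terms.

Multiplying along the chain,
P = 1/2 × 1/4 × 1/2 × 4/9 = 4/144 = 1/36.

1/36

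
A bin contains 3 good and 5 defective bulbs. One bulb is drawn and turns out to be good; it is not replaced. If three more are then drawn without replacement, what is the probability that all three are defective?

2/7

With the first bulb removed, 5 defective remain out of 7.
P = 5/7 × 4/6 × 3/5 = 60/210 = 2/7.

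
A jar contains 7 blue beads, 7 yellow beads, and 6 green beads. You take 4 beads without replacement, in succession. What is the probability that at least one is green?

P(no green) = 14/20 × 13/19 × 12/18 × 11/17 = 24024/116280 = 1001/4845.
P(at least one) = 1 − 1001/4845 = 3844/4845.

3844/4845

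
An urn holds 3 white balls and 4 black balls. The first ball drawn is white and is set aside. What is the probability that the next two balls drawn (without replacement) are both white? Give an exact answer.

After the first draw, 2 of the remaining 6 balls are white.
P = 2/6 × 1/5 = 2/30 = 1/15.

1/15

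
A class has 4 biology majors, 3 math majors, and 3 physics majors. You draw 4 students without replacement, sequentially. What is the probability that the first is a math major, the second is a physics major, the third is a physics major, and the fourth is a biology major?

Chain rule:
P = 3/10 × 3/9 × 2/8 × 4/7 = 72/5040 = 1/70.

1/70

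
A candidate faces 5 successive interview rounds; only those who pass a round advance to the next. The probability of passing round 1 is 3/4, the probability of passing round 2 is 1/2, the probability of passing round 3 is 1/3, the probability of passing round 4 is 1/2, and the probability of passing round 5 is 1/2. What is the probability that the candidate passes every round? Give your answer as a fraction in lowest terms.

Multiplying along the chain,
P = 3/4 × 1/2 × 1/3 × 1/2 × 1/2 = 3/96 = 1/32.

1/32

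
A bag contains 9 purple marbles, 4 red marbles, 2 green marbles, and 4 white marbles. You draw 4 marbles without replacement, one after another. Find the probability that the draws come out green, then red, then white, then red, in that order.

1/969

Chain rule:
P = 2/19 × 4/18 × 4/17 × 3/16 = 96/93024 = 1/969.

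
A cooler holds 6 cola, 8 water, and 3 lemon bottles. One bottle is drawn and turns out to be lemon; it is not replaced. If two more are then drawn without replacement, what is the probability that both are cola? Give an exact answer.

With the first bottle removed, 6 cola remain out of 16.
P = 6/16 × 5/15 = 30/240 = 1/8.

1/8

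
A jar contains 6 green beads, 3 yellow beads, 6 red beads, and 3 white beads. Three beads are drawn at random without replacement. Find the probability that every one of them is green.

5/204

P(all green) = 6/18 × 5/17 × 4/16 = 120/4896 = 5/204.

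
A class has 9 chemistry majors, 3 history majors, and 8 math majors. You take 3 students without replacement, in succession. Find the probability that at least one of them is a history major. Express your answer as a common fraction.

23/57

P(no history majors) = 17/20 × 16/19 × 15/18 = 4080/6840 = 34/57.
P(at least one) = 1 − 34/57 = 23/57.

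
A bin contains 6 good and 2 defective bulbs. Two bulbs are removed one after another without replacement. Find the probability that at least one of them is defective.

P(no defective) = 6/8 × 5/7 = 30/56 = 15/28.
P(at least one) = 1 − 15/28 = 13/28.

13/28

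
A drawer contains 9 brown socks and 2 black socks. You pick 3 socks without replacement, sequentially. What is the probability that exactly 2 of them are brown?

One ordering (brown drawn first) has probability 9/11 × 8/10 × 2/9 = 144/990 = 8/55.
There are C(3,2) = 3 such orderings, each equally likely, so P = 3 × 8/55 = 24/55.

24/55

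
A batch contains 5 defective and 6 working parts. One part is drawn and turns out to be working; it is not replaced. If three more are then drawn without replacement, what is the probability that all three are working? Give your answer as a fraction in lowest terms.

1/12

With the first part removed, 5 working remain out of 10.
P = 5/10 × 4/9 × 3/8 = 60/720 = 1/12.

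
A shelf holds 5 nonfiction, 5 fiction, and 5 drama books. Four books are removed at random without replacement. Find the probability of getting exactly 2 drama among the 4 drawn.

30/91

One ordering (drama drawn first) has probability 5/15 × 4/14 × 10/13 × 9/12 = 1800/32760 = 5/91.
There are C(4,2) = 6 such orderings, each equally likely, so P = 6 × 5/91 = 30/91.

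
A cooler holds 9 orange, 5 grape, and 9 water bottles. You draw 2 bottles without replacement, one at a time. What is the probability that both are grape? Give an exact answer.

10/253

P(every draw is grape) = 5/23 × 4/22 = 20/506 = 10/253.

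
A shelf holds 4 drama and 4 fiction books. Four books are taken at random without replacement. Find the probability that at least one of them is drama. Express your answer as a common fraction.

69/70

P(no drama) = 4/8 × 3/7 × 2/6 × 1/5 = 24/1680 = 1/70.
P(at least one) = 1 − 1/70 = 69/70.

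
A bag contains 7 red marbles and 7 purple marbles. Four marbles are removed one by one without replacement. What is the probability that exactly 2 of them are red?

63/143

One ordering (red drawn first) has probability 7/14 × 6/13 × 7/12 × 6/11 = 1764/24024 = 21/286.
There are C(4,2) = 6 such orderings, each equally likely, so P = 6 × 21/286 = 63/143.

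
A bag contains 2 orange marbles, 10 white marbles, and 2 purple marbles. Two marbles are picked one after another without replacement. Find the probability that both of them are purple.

P = 2/14 × 1/13 = 2/182 = 1/91.

1/91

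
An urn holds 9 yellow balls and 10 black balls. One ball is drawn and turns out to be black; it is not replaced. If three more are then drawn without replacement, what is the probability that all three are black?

With the first ball removed, 9 black remain out of 18.
P = 9/18 × 8/17 × 7/16 = 504/4896 = 7/68.

7/68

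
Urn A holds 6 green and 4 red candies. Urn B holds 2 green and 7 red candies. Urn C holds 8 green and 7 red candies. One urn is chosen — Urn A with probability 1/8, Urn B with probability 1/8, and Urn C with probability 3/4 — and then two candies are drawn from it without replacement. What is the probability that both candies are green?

353/1440

From Urn A: P(both green) = (6/10)(5/9) = 1/3.
From Urn B: P(both green) = (2/9)(1/8) = 1/36.
From Urn C: P(both green) = (8/15)(7/14) = 4/15.
Total probability = (1/8)(1/3) + (1/8)(1/36) + (3/4)(4/15) = 353/1440.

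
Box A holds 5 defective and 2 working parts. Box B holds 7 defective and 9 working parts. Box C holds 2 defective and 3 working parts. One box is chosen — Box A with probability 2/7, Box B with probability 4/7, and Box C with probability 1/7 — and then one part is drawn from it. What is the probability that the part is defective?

From Box A: P(defective) = 5/7.
From Box B: P(defective) = 7/16.
From Box C: P(defective) = 2/5.
Total probability = (2/7)(5/7) + (4/7)(7/16) + (1/7)(2/5) = 501/980.

501/980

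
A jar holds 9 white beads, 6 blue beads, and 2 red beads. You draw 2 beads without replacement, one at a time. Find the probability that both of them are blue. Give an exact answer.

15/136

P = 6/17 × 5/16 = 30/272 = 15/136.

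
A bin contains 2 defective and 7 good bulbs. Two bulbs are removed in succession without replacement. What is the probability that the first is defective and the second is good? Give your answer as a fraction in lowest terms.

7/36

Chain rule:
P = 2/9 × 7/8 = 14/72 = 7/36.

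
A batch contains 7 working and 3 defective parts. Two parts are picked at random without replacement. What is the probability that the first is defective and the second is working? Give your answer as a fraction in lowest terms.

Each draw changes the counts, so multiply the conditional probabilities along the sequence:
P = 3/10 × 7/9 = 21/90 = 7/30.

7/30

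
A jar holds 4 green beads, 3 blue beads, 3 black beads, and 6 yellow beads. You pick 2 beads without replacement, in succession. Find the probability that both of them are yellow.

1/8

P(all yellow) = 6/16 × 5/15 = 30/240 = 1/8.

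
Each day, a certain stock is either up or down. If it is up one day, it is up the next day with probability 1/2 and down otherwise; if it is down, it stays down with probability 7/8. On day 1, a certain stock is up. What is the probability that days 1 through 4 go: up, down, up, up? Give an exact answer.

Day 1 is given. For each transition, use the conditional probability from the current state:
P(down | up) = 1/2; P(up | down) = 1/8; P(up | up) = 1/2.
P = 1/2 × 1/8 × 1/2 = 1/32.

1/32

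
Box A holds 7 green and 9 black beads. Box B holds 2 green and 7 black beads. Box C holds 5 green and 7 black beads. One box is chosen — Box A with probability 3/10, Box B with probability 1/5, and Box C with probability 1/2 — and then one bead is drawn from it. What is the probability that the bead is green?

From Box A: P(green) = 7/16.
From Box B: P(green) = 2/9.
From Box C: P(green) = 5/12.
Total probability = (3/10)(7/16) + (1/5)(2/9) + (1/2)(5/12) = 553/1440.

553/1440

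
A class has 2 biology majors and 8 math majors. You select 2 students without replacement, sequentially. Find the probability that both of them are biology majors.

1/45

P = 2/10 × 1/9 = 2/90 = 1/45.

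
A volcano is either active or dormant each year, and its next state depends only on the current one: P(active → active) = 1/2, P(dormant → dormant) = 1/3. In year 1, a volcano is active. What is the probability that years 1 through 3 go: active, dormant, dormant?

Year 1 is given. For each transition, use the conditional probability from the current state:
P(dormant | active) = 1/2; P(dormant | dormant) = 1/3.
P = 1/2 × 1/3 = 1/6.

1/6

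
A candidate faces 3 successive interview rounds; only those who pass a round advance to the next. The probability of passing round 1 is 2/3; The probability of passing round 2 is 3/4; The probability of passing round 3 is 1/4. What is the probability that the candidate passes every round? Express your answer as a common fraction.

1/8

Multiplying along the chain,
P = 2/3 × 3/4 × 1/4 = 6/48 = 1/8.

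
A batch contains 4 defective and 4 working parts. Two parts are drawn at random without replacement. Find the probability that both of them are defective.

3/14

P = 4/8 × 3/7 = 12/56 = 3/14.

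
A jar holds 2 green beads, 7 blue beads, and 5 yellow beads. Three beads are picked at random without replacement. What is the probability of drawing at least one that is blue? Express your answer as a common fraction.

47/52

P(no blue) = 7/14 × 6/13 × 5/12 = 210/2184 = 5/52.
P(at least one) = 1 − 5/52 = 47/52.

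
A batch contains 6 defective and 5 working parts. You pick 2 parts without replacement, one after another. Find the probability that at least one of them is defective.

9/11

P(no defective) = 5/11 × 4/10 = 20/110 = 2/11.
P(at least one) = 1 − 2/11 = 9/11.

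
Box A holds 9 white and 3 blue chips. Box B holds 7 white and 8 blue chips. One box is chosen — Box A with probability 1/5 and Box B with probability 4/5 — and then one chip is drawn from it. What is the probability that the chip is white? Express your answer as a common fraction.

From Box A: P(white) = 9/12.
From Box B: P(white) = 7/15.
Total probability = (1/5)(9/12) + (4/5)(7/15) = 157/300.

157/300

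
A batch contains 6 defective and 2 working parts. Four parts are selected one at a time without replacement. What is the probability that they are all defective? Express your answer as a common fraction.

P(every draw is defective) = 6/8 × 5/7 × 4/6 × 3/5 = 360/1680 = 3/14.

3/14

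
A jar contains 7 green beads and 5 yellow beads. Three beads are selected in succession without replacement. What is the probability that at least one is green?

P(no green) = 5/12 × 4/11 × 3/10 = 60/1320 = 1/22.
P(at least one) = 1 − 1/22 = 21/22.

21/22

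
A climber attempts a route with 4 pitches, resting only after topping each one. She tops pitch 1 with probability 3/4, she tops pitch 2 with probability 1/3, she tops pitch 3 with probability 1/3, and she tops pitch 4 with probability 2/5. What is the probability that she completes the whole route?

Multiplying along the chain,
P = 3/4 × 1/3 × 1/3 × 2/5 = 6/180 = 1/30.

1/30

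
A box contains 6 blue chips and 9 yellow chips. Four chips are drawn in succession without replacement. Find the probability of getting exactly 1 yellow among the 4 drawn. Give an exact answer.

One ordering (yellow drawn first) has probability 9/15 × 6/14 × 5/13 × 4/12 = 1080/32760 = 3/91.
There are C(4,1) = 4 such orderings, each equally likely, so P = 4 × 3/91 = 12/91.

12/91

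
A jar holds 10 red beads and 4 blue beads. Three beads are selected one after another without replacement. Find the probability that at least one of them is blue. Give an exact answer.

P(no blue) = 10/14 × 9/13 × 8/12 = 720/2184 = 30/91.
P(at least one) = 1 − 30/91 = 61/91.

61/91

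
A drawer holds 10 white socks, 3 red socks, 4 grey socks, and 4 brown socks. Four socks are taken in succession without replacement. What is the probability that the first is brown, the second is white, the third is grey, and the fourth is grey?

Multiply the probability of each draw given the previous ones:
P = 4/21 × 10/20 × 4/19 × 3/18 = 480/143640 = 4/1197.

4/1197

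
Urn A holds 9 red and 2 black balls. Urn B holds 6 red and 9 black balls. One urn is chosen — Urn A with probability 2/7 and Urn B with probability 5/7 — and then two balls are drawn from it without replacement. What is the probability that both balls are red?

779/2695

From Urn A: P(both red) = (9/11)(8/10) = 36/55.
From Urn B: P(both red) = (6/15)(5/14) = 1/7.
Total probability = (2/7)(36/55) + (5/7)(1/7) = 779/2695.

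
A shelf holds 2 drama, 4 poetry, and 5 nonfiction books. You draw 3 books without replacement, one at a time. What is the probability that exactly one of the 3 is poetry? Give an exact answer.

28/55

One ordering (poetry drawn first) has probability 4/11 × 7/10 × 6/9 = 168/990 = 28/165.
There are C(3,1) = 3 such orderings, each equally likely, so P = 3 × 28/165 = 28/55.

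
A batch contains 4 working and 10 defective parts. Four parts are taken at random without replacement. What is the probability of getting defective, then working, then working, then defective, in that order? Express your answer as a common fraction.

45/1001

Each draw changes the counts, so multiply the conditional probabilities along the sequence:
P = 10/14 × 4/13 × 3/12 × 9/11 = 1080/24024 = 45/1001.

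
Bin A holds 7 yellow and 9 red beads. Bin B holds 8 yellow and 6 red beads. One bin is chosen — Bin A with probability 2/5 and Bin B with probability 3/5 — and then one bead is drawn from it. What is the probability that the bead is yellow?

29/56

From Bin A: P(yellow) = 7/16.
From Bin B: P(yellow) = 8/14.
Total probability = (2/5)(7/16) + (3/5)(8/14) = 29/56.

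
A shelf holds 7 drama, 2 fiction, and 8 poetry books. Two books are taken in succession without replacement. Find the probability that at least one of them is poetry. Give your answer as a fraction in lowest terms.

25/34

P(no poetry) = 9/17 × 8/16 = 72/272 = 9/34.
P(at least one) = 1 − 9/34 = 25/34.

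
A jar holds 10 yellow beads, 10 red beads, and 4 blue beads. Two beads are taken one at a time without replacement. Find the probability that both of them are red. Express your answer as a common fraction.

P(every draw is red) = 10/24 × 9/23 = 90/552 = 15/92.

15/92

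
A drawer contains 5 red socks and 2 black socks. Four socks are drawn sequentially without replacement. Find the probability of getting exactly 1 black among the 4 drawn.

One ordering (black drawn first) has probability 2/7 × 5/6 × 4/5 × 3/4 = 120/840 = 1/7.
There are C(4,1) = 4 such orderings, each equally likely, so P = 4 × 1/7 = 4/7.

4/7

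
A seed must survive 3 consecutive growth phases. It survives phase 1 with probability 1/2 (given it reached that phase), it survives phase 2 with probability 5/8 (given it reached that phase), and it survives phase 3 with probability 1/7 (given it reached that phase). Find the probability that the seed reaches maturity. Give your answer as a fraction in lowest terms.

Each stage is reached only if all earlier stages succeed, so
P = 1/2 × 5/8 × 1/7 = 5/112.

5/112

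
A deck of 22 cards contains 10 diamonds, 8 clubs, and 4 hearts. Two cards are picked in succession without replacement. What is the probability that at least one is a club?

20/33

P(no clubs) = 14/22 × 13/21 = 182/462 = 13/33.
P(at least one) = 1 − 13/33 = 20/33.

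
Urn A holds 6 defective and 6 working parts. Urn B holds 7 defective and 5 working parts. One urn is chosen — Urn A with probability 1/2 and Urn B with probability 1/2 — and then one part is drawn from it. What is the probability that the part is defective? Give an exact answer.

From Urn A: P(defective) = 6/12.
From Urn B: P(defective) = 7/12.
Total probability = (1/2)(6/12) + (1/2)(7/12) = 13/24.

13/24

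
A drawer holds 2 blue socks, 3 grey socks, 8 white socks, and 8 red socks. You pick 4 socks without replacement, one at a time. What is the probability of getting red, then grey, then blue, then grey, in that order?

Chain rule:
P = 8/21 × 3/20 × 2/19 × 2/18 = 96/143640 = 4/5985.

4/5985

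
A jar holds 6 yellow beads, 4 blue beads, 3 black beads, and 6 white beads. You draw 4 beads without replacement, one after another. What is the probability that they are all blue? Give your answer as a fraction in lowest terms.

P(all blue) = 4/19 × 3/18 × 2/17 × 1/16 = 24/93024 = 1/3876.

1/3876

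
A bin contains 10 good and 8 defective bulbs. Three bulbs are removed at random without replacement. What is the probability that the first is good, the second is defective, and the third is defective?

Multiply the probability of each draw given the previous ones:
P = 10/18 × 8/17 × 7/16 = 560/4896 = 35/306.

35/306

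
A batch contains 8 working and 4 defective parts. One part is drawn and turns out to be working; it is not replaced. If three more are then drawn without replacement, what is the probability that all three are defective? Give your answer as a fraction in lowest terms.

With the first part removed, 4 defective remain out of 11.
P = 4/11 × 3/10 × 2/9 = 24/990 = 4/165.

4/165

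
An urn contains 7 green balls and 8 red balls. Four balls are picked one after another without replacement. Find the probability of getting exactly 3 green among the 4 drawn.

One ordering (green drawn first) has probability 7/15 × 6/14 × 5/13 × 8/12 = 1680/32760 = 2/39.
There are C(4,3) = 4 such orderings, each equally likely, so P = 4 × 2/39 = 8/39.

8/39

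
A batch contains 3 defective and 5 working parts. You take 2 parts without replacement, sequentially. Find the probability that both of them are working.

5/14

P(all working) = 5/8 × 4/7 = 20/56 = 5/14.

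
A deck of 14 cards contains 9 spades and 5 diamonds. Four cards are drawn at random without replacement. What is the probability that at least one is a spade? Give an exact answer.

996/1001

P(no spades) = 5/14 × 4/13 × 3/12 × 2/11 = 120/24024 = 5/1001.
P(at least one) = 1 − 5/1001 = 996/1001.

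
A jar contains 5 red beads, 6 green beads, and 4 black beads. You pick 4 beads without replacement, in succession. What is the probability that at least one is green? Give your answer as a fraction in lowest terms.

59/65

P(no green) = 9/15 × 8/14 × 7/13 × 6/12 = 3024/32760 = 6/65.
P(at least one) = 1 − 6/65 = 59/65.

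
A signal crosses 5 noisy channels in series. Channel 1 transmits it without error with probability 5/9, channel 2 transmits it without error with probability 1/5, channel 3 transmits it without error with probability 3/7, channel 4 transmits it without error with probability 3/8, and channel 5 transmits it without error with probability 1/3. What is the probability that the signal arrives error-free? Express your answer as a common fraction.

1/168

The events are sequential, so multiply the conditional probabilities:
P = 5/9 × 1/5 × 3/7 × 3/8 × 1/3 = 45/7560 = 1/168.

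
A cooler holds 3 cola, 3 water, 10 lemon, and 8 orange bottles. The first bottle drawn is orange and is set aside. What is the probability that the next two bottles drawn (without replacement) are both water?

3/253

With the first bottle removed, 3 water remain out of 23.
P = 3/23 × 2/22 = 6/506 = 3/253.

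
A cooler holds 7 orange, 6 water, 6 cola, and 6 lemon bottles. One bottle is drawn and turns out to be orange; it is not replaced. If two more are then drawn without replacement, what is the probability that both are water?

5/92

After the first draw, 6 of the remaining 24 bottles are water.
P = 6/24 × 5/23 = 30/552 = 5/92.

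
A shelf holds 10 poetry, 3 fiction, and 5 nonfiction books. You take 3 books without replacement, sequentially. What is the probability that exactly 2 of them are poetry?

One ordering (poetry drawn first) has probability 10/18 × 9/17 × 8/16 = 720/4896 = 5/34.
There are C(3,2) = 3 such orderings, each equally likely, so P = 3 × 5/34 = 15/34.

15/34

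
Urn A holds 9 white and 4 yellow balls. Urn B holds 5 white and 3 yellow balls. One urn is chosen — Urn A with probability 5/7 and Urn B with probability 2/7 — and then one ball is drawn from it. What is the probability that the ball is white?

From Urn A: P(white) = 9/13.
From Urn B: P(white) = 5/8.
Total probability = (5/7)(9/13) + (2/7)(5/8) = 35/52.

35/52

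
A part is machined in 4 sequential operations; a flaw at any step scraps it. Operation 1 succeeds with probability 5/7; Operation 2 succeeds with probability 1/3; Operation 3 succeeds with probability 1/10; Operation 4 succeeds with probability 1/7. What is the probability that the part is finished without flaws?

1/294

Multiplying along the chain,
P = 5/7 × 1/3 × 1/10 × 1/7 = 5/1470 = 1/294.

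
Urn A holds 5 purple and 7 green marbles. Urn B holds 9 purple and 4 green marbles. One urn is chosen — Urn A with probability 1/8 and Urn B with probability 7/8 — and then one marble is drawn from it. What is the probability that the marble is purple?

From Urn A: P(purple) = 5/12.
From Urn B: P(purple) = 9/13.
Total probability = (1/8)(5/12) + (7/8)(9/13) = 821/1248.

821/1248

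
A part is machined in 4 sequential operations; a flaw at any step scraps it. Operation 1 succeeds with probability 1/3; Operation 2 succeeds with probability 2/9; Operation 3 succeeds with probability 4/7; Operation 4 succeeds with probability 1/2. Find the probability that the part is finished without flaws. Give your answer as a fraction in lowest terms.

The events are sequential, so multiply the conditional probabilities:
P = 1/3 × 2/9 × 4/7 × 1/2 = 8/378 = 4/189.

4/189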